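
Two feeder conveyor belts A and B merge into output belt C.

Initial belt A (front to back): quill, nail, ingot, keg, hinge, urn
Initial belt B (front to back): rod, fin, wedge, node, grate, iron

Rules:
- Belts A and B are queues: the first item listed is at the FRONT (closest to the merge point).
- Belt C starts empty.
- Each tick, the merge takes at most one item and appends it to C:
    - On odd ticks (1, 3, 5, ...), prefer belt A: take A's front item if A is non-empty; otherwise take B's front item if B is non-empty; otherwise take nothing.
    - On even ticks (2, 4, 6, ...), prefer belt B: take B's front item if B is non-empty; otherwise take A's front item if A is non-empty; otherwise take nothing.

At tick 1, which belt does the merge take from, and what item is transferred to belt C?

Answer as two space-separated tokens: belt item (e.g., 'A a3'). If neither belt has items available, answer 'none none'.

Answer: A quill

Derivation:
Tick 1: prefer A, take quill from A; A=[nail,ingot,keg,hinge,urn] B=[rod,fin,wedge,node,grate,iron] C=[quill]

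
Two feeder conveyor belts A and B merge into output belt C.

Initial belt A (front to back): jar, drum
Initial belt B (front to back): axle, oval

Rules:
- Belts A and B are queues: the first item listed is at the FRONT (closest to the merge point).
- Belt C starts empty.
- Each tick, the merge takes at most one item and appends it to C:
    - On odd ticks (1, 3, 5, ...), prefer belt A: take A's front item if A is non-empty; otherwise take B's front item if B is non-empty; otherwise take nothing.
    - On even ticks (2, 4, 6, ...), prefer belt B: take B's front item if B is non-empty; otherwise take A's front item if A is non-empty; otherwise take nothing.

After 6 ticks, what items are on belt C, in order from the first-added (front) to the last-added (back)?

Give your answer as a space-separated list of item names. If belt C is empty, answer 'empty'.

Answer: jar axle drum oval

Derivation:
Tick 1: prefer A, take jar from A; A=[drum] B=[axle,oval] C=[jar]
Tick 2: prefer B, take axle from B; A=[drum] B=[oval] C=[jar,axle]
Tick 3: prefer A, take drum from A; A=[-] B=[oval] C=[jar,axle,drum]
Tick 4: prefer B, take oval from B; A=[-] B=[-] C=[jar,axle,drum,oval]
Tick 5: prefer A, both empty, nothing taken; A=[-] B=[-] C=[jar,axle,drum,oval]
Tick 6: prefer B, both empty, nothing taken; A=[-] B=[-] C=[jar,axle,drum,oval]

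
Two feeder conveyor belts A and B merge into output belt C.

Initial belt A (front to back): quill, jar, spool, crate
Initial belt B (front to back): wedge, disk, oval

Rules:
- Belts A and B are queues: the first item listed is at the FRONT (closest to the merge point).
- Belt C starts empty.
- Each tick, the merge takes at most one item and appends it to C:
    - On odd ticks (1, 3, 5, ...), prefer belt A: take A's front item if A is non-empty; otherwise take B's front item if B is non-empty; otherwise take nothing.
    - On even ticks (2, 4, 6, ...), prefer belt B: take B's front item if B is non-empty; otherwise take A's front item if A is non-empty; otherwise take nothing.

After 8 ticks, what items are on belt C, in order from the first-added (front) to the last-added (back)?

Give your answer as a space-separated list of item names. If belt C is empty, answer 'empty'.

Answer: quill wedge jar disk spool oval crate

Derivation:
Tick 1: prefer A, take quill from A; A=[jar,spool,crate] B=[wedge,disk,oval] C=[quill]
Tick 2: prefer B, take wedge from B; A=[jar,spool,crate] B=[disk,oval] C=[quill,wedge]
Tick 3: prefer A, take jar from A; A=[spool,crate] B=[disk,oval] C=[quill,wedge,jar]
Tick 4: prefer B, take disk from B; A=[spool,crate] B=[oval] C=[quill,wedge,jar,disk]
Tick 5: prefer A, take spool from A; A=[crate] B=[oval] C=[quill,wedge,jar,disk,spool]
Tick 6: prefer B, take oval from B; A=[crate] B=[-] C=[quill,wedge,jar,disk,spool,oval]
Tick 7: prefer A, take crate from A; A=[-] B=[-] C=[quill,wedge,jar,disk,spool,oval,crate]
Tick 8: prefer B, both empty, nothing taken; A=[-] B=[-] C=[quill,wedge,jar,disk,spool,oval,crate]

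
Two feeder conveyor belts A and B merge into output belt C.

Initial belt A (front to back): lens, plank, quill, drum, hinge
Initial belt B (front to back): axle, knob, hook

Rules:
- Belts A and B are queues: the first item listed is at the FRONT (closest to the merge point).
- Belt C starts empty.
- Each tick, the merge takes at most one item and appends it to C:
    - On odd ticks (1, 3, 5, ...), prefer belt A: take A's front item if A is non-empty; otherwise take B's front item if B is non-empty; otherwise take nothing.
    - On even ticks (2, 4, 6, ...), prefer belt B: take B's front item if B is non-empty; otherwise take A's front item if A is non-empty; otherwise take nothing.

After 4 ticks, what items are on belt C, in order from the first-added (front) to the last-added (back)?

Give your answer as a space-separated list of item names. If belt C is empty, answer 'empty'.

Answer: lens axle plank knob

Derivation:
Tick 1: prefer A, take lens from A; A=[plank,quill,drum,hinge] B=[axle,knob,hook] C=[lens]
Tick 2: prefer B, take axle from B; A=[plank,quill,drum,hinge] B=[knob,hook] C=[lens,axle]
Tick 3: prefer A, take plank from A; A=[quill,drum,hinge] B=[knob,hook] C=[lens,axle,plank]
Tick 4: prefer B, take knob from B; A=[quill,drum,hinge] B=[hook] C=[lens,axle,plank,knob]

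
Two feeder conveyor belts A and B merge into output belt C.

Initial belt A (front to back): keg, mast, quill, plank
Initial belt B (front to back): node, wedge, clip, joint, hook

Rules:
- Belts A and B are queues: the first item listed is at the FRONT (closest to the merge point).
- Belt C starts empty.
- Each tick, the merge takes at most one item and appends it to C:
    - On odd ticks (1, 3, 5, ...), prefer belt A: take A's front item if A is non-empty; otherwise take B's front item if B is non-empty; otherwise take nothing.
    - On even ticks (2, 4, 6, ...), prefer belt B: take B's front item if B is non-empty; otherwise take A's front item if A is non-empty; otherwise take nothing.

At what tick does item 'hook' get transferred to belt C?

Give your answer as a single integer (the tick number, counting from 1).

Answer: 9

Derivation:
Tick 1: prefer A, take keg from A; A=[mast,quill,plank] B=[node,wedge,clip,joint,hook] C=[keg]
Tick 2: prefer B, take node from B; A=[mast,quill,plank] B=[wedge,clip,joint,hook] C=[keg,node]
Tick 3: prefer A, take mast from A; A=[quill,plank] B=[wedge,clip,joint,hook] C=[keg,node,mast]
Tick 4: prefer B, take wedge from B; A=[quill,plank] B=[clip,joint,hook] C=[keg,node,mast,wedge]
Tick 5: prefer A, take quill from A; A=[plank] B=[clip,joint,hook] C=[keg,node,mast,wedge,quill]
Tick 6: prefer B, take clip from B; A=[plank] B=[joint,hook] C=[keg,node,mast,wedge,quill,clip]
Tick 7: prefer A, take plank from A; A=[-] B=[joint,hook] C=[keg,node,mast,wedge,quill,clip,plank]
Tick 8: prefer B, take joint from B; A=[-] B=[hook] C=[keg,node,mast,wedge,quill,clip,plank,joint]
Tick 9: prefer A, take hook from B; A=[-] B=[-] C=[keg,node,mast,wedge,quill,clip,plank,joint,hook]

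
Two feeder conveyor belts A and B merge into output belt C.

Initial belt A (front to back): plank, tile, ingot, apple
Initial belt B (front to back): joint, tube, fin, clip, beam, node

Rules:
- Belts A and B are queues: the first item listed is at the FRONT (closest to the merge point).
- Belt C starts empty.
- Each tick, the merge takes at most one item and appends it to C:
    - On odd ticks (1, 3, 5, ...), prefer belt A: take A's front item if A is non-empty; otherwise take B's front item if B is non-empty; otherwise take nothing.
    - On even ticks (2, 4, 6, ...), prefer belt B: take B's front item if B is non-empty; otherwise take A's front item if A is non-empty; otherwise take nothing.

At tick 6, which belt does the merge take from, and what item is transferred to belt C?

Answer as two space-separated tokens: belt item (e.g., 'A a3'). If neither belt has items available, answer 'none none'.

Tick 1: prefer A, take plank from A; A=[tile,ingot,apple] B=[joint,tube,fin,clip,beam,node] C=[plank]
Tick 2: prefer B, take joint from B; A=[tile,ingot,apple] B=[tube,fin,clip,beam,node] C=[plank,joint]
Tick 3: prefer A, take tile from A; A=[ingot,apple] B=[tube,fin,clip,beam,node] C=[plank,joint,tile]
Tick 4: prefer B, take tube from B; A=[ingot,apple] B=[fin,clip,beam,node] C=[plank,joint,tile,tube]
Tick 5: prefer A, take ingot from A; A=[apple] B=[fin,clip,beam,node] C=[plank,joint,tile,tube,ingot]
Tick 6: prefer B, take fin from B; A=[apple] B=[clip,beam,node] C=[plank,joint,tile,tube,ingot,fin]

Answer: B fin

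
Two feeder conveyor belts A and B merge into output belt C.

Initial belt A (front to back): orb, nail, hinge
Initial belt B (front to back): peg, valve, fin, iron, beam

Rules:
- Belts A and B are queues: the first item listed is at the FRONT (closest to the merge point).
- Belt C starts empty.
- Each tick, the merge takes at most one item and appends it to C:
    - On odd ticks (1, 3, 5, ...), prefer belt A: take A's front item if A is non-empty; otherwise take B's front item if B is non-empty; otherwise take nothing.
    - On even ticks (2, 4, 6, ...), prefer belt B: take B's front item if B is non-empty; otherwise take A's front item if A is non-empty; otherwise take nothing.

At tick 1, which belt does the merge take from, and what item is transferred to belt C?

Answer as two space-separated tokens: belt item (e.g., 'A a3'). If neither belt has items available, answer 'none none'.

Answer: A orb

Derivation:
Tick 1: prefer A, take orb from A; A=[nail,hinge] B=[peg,valve,fin,iron,beam] C=[orb]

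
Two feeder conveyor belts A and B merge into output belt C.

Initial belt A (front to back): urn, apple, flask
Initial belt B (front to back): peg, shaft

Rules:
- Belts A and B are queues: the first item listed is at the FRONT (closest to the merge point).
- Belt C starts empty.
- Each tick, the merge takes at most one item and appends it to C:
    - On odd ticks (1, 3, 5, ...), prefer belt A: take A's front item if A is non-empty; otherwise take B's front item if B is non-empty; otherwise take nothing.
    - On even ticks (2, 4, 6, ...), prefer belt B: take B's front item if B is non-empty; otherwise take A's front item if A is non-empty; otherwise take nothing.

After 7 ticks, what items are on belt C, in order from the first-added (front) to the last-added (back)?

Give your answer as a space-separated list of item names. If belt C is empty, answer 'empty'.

Tick 1: prefer A, take urn from A; A=[apple,flask] B=[peg,shaft] C=[urn]
Tick 2: prefer B, take peg from B; A=[apple,flask] B=[shaft] C=[urn,peg]
Tick 3: prefer A, take apple from A; A=[flask] B=[shaft] C=[urn,peg,apple]
Tick 4: prefer B, take shaft from B; A=[flask] B=[-] C=[urn,peg,apple,shaft]
Tick 5: prefer A, take flask from A; A=[-] B=[-] C=[urn,peg,apple,shaft,flask]
Tick 6: prefer B, both empty, nothing taken; A=[-] B=[-] C=[urn,peg,apple,shaft,flask]
Tick 7: prefer A, both empty, nothing taken; A=[-] B=[-] C=[urn,peg,apple,shaft,flask]

Answer: urn peg apple shaft flask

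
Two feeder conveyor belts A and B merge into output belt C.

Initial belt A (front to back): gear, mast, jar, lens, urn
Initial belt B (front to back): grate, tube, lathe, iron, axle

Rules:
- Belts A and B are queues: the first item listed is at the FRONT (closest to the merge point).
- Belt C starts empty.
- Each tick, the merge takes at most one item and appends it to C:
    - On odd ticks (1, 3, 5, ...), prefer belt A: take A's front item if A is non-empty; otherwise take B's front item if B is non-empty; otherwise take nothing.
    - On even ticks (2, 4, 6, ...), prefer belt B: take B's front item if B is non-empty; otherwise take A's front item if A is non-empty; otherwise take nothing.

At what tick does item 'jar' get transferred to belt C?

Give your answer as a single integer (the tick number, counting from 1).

Answer: 5

Derivation:
Tick 1: prefer A, take gear from A; A=[mast,jar,lens,urn] B=[grate,tube,lathe,iron,axle] C=[gear]
Tick 2: prefer B, take grate from B; A=[mast,jar,lens,urn] B=[tube,lathe,iron,axle] C=[gear,grate]
Tick 3: prefer A, take mast from A; A=[jar,lens,urn] B=[tube,lathe,iron,axle] C=[gear,grate,mast]
Tick 4: prefer B, take tube from B; A=[jar,lens,urn] B=[lathe,iron,axle] C=[gear,grate,mast,tube]
Tick 5: prefer A, take jar from A; A=[lens,urn] B=[lathe,iron,axle] C=[gear,grate,mast,tube,jar]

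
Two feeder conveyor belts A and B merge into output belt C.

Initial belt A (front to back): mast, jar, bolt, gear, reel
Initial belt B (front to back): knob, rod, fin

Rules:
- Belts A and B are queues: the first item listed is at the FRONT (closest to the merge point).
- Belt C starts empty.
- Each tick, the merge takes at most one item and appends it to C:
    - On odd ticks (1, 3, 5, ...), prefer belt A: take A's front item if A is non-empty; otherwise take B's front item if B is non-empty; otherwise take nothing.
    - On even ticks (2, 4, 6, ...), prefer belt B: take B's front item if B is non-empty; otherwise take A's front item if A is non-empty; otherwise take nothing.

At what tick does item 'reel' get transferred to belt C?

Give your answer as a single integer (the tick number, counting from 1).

Answer: 8

Derivation:
Tick 1: prefer A, take mast from A; A=[jar,bolt,gear,reel] B=[knob,rod,fin] C=[mast]
Tick 2: prefer B, take knob from B; A=[jar,bolt,gear,reel] B=[rod,fin] C=[mast,knob]
Tick 3: prefer A, take jar from A; A=[bolt,gear,reel] B=[rod,fin] C=[mast,knob,jar]
Tick 4: prefer B, take rod from B; A=[bolt,gear,reel] B=[fin] C=[mast,knob,jar,rod]
Tick 5: prefer A, take bolt from A; A=[gear,reel] B=[fin] C=[mast,knob,jar,rod,bolt]
Tick 6: prefer B, take fin from B; A=[gear,reel] B=[-] C=[mast,knob,jar,rod,bolt,fin]
Tick 7: prefer A, take gear from A; A=[reel] B=[-] C=[mast,knob,jar,rod,bolt,fin,gear]
Tick 8: prefer B, take reel from A; A=[-] B=[-] C=[mast,knob,jar,rod,bolt,fin,gear,reel]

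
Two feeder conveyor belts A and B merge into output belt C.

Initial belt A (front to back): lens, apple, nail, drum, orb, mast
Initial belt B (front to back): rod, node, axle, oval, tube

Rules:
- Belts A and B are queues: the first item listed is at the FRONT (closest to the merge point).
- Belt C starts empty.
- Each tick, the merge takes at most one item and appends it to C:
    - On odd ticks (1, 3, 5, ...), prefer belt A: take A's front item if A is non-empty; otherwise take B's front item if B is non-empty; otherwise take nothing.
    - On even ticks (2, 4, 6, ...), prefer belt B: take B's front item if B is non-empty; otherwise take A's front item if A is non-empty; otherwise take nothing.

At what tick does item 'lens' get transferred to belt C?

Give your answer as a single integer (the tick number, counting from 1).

Tick 1: prefer A, take lens from A; A=[apple,nail,drum,orb,mast] B=[rod,node,axle,oval,tube] C=[lens]

Answer: 1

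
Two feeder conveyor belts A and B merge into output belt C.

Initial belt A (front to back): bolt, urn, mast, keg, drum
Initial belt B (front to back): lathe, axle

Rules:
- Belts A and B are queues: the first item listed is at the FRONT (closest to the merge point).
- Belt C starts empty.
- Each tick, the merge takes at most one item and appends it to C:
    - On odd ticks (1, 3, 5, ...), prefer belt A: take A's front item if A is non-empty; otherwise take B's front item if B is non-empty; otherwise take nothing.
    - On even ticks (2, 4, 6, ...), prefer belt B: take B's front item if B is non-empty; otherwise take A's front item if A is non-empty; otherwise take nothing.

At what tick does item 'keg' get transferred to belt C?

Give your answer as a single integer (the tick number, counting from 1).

Tick 1: prefer A, take bolt from A; A=[urn,mast,keg,drum] B=[lathe,axle] C=[bolt]
Tick 2: prefer B, take lathe from B; A=[urn,mast,keg,drum] B=[axle] C=[bolt,lathe]
Tick 3: prefer A, take urn from A; A=[mast,keg,drum] B=[axle] C=[bolt,lathe,urn]
Tick 4: prefer B, take axle from B; A=[mast,keg,drum] B=[-] C=[bolt,lathe,urn,axle]
Tick 5: prefer A, take mast from A; A=[keg,drum] B=[-] C=[bolt,lathe,urn,axle,mast]
Tick 6: prefer B, take keg from A; A=[drum] B=[-] C=[bolt,lathe,urn,axle,mast,keg]

Answer: 6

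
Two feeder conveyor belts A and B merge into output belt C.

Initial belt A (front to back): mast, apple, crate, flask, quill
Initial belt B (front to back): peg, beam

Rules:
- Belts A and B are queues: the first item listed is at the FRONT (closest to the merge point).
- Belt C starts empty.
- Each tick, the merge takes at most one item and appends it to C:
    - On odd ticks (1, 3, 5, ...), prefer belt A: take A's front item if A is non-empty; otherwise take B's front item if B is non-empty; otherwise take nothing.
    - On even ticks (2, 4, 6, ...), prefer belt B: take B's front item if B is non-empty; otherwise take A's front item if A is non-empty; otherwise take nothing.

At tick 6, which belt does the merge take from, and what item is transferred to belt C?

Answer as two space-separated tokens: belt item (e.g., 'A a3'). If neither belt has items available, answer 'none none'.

Tick 1: prefer A, take mast from A; A=[apple,crate,flask,quill] B=[peg,beam] C=[mast]
Tick 2: prefer B, take peg from B; A=[apple,crate,flask,quill] B=[beam] C=[mast,peg]
Tick 3: prefer A, take apple from A; A=[crate,flask,quill] B=[beam] C=[mast,peg,apple]
Tick 4: prefer B, take beam from B; A=[crate,flask,quill] B=[-] C=[mast,peg,apple,beam]
Tick 5: prefer A, take crate from A; A=[flask,quill] B=[-] C=[mast,peg,apple,beam,crate]
Tick 6: prefer B, take flask from A; A=[quill] B=[-] C=[mast,peg,apple,beam,crate,flask]

Answer: A flask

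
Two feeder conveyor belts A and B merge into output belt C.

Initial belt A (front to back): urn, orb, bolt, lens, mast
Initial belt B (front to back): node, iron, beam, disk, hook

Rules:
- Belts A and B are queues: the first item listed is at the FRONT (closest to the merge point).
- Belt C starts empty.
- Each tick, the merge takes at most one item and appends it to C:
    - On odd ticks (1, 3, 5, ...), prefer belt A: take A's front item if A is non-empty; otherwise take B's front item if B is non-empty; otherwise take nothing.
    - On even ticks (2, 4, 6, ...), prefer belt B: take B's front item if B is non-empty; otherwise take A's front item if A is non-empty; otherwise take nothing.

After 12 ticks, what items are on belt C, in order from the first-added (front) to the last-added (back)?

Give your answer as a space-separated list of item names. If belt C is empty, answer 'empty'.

Tick 1: prefer A, take urn from A; A=[orb,bolt,lens,mast] B=[node,iron,beam,disk,hook] C=[urn]
Tick 2: prefer B, take node from B; A=[orb,bolt,lens,mast] B=[iron,beam,disk,hook] C=[urn,node]
Tick 3: prefer A, take orb from A; A=[bolt,lens,mast] B=[iron,beam,disk,hook] C=[urn,node,orb]
Tick 4: prefer B, take iron from B; A=[bolt,lens,mast] B=[beam,disk,hook] C=[urn,node,orb,iron]
Tick 5: prefer A, take bolt from A; A=[lens,mast] B=[beam,disk,hook] C=[urn,node,orb,iron,bolt]
Tick 6: prefer B, take beam from B; A=[lens,mast] B=[disk,hook] C=[urn,node,orb,iron,bolt,beam]
Tick 7: prefer A, take lens from A; A=[mast] B=[disk,hook] C=[urn,node,orb,iron,bolt,beam,lens]
Tick 8: prefer B, take disk from B; A=[mast] B=[hook] C=[urn,node,orb,iron,bolt,beam,lens,disk]
Tick 9: prefer A, take mast from A; A=[-] B=[hook] C=[urn,node,orb,iron,bolt,beam,lens,disk,mast]
Tick 10: prefer B, take hook from B; A=[-] B=[-] C=[urn,node,orb,iron,bolt,beam,lens,disk,mast,hook]
Tick 11: prefer A, both empty, nothing taken; A=[-] B=[-] C=[urn,node,orb,iron,bolt,beam,lens,disk,mast,hook]
Tick 12: prefer B, both empty, nothing taken; A=[-] B=[-] C=[urn,node,orb,iron,bolt,beam,lens,disk,mast,hook]

Answer: urn node orb iron bolt beam lens disk mast hook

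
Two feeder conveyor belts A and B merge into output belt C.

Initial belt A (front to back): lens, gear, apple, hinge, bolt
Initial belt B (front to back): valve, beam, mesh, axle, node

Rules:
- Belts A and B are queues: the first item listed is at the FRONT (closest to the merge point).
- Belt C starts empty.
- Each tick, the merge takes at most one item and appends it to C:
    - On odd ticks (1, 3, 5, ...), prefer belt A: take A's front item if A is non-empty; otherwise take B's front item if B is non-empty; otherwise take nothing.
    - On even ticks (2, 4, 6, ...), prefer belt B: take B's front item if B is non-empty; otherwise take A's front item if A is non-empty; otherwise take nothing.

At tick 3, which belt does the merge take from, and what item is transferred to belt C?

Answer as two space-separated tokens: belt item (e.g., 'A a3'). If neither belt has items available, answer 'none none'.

Tick 1: prefer A, take lens from A; A=[gear,apple,hinge,bolt] B=[valve,beam,mesh,axle,node] C=[lens]
Tick 2: prefer B, take valve from B; A=[gear,apple,hinge,bolt] B=[beam,mesh,axle,node] C=[lens,valve]
Tick 3: prefer A, take gear from A; A=[apple,hinge,bolt] B=[beam,mesh,axle,node] C=[lens,valve,gear]

Answer: A gear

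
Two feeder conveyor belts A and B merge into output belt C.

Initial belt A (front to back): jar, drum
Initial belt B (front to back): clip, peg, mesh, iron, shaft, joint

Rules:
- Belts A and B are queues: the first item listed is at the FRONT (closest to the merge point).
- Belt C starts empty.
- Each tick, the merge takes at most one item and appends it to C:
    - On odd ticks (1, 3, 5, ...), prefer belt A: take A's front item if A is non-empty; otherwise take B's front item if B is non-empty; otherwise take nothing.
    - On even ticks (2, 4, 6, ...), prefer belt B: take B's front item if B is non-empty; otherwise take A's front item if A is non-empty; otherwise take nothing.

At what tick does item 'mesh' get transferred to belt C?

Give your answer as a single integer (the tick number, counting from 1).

Tick 1: prefer A, take jar from A; A=[drum] B=[clip,peg,mesh,iron,shaft,joint] C=[jar]
Tick 2: prefer B, take clip from B; A=[drum] B=[peg,mesh,iron,shaft,joint] C=[jar,clip]
Tick 3: prefer A, take drum from A; A=[-] B=[peg,mesh,iron,shaft,joint] C=[jar,clip,drum]
Tick 4: prefer B, take peg from B; A=[-] B=[mesh,iron,shaft,joint] C=[jar,clip,drum,peg]
Tick 5: prefer A, take mesh from B; A=[-] B=[iron,shaft,joint] C=[jar,clip,drum,peg,mesh]

Answer: 5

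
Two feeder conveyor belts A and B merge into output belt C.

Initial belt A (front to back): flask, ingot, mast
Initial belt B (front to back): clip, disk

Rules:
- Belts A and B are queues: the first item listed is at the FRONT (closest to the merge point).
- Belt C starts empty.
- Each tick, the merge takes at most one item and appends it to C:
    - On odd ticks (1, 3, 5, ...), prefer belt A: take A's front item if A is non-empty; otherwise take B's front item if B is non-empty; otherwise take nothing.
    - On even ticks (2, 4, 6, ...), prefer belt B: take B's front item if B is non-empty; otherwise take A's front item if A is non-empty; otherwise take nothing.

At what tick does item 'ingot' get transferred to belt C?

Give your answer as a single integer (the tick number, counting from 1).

Tick 1: prefer A, take flask from A; A=[ingot,mast] B=[clip,disk] C=[flask]
Tick 2: prefer B, take clip from B; A=[ingot,mast] B=[disk] C=[flask,clip]
Tick 3: prefer A, take ingot from A; A=[mast] B=[disk] C=[flask,clip,ingot]

Answer: 3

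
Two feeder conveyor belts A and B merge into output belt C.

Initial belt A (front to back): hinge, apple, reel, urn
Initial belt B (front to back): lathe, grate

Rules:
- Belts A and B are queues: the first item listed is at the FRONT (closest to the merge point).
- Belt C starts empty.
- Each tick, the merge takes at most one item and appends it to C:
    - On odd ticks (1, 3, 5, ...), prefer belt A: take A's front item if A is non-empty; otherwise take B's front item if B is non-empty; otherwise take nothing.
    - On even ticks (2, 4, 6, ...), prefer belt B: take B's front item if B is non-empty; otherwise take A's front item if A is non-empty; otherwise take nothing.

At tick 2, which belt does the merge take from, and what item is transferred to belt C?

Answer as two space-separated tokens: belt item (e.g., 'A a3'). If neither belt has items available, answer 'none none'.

Answer: B lathe

Derivation:
Tick 1: prefer A, take hinge from A; A=[apple,reel,urn] B=[lathe,grate] C=[hinge]
Tick 2: prefer B, take lathe from B; A=[apple,reel,urn] B=[grate] C=[hinge,lathe]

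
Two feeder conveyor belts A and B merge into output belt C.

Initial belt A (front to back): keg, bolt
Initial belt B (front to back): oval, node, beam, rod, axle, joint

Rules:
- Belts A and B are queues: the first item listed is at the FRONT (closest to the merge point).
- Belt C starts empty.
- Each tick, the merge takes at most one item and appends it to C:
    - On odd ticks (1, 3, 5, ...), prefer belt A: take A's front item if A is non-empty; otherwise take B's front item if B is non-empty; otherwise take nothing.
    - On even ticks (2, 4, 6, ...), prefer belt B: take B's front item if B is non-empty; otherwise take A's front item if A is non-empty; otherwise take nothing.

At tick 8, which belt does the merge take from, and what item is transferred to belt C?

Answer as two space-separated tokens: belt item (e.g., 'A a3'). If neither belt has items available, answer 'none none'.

Tick 1: prefer A, take keg from A; A=[bolt] B=[oval,node,beam,rod,axle,joint] C=[keg]
Tick 2: prefer B, take oval from B; A=[bolt] B=[node,beam,rod,axle,joint] C=[keg,oval]
Tick 3: prefer A, take bolt from A; A=[-] B=[node,beam,rod,axle,joint] C=[keg,oval,bolt]
Tick 4: prefer B, take node from B; A=[-] B=[beam,rod,axle,joint] C=[keg,oval,bolt,node]
Tick 5: prefer A, take beam from B; A=[-] B=[rod,axle,joint] C=[keg,oval,bolt,node,beam]
Tick 6: prefer B, take rod from B; A=[-] B=[axle,joint] C=[keg,oval,bolt,node,beam,rod]
Tick 7: prefer A, take axle from B; A=[-] B=[joint] C=[keg,oval,bolt,node,beam,rod,axle]
Tick 8: prefer B, take joint from B; A=[-] B=[-] C=[keg,oval,bolt,node,beam,rod,axle,joint]

Answer: B joint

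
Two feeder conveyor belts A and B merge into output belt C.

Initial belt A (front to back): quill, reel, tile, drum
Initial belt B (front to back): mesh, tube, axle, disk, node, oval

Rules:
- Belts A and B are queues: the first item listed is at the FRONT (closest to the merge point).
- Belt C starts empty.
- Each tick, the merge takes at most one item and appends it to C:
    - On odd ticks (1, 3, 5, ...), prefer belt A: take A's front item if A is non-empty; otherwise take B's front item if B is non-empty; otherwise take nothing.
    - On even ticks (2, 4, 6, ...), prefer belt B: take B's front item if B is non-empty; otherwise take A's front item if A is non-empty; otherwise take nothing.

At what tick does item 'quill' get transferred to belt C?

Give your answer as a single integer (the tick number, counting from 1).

Tick 1: prefer A, take quill from A; A=[reel,tile,drum] B=[mesh,tube,axle,disk,node,oval] C=[quill]

Answer: 1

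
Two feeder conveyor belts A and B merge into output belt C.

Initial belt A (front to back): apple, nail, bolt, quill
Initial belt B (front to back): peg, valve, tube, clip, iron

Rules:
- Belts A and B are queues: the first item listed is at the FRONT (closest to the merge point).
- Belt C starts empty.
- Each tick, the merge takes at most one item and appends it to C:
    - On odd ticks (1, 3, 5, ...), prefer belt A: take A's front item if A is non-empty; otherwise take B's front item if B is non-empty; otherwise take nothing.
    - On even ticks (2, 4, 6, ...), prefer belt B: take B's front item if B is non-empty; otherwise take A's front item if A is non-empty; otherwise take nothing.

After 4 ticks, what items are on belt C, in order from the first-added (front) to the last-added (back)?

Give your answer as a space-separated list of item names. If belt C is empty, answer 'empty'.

Answer: apple peg nail valve

Derivation:
Tick 1: prefer A, take apple from A; A=[nail,bolt,quill] B=[peg,valve,tube,clip,iron] C=[apple]
Tick 2: prefer B, take peg from B; A=[nail,bolt,quill] B=[valve,tube,clip,iron] C=[apple,peg]
Tick 3: prefer A, take nail from A; A=[bolt,quill] B=[valve,tube,clip,iron] C=[apple,peg,nail]
Tick 4: prefer B, take valve from B; A=[bolt,quill] B=[tube,clip,iron] C=[apple,peg,nail,valve]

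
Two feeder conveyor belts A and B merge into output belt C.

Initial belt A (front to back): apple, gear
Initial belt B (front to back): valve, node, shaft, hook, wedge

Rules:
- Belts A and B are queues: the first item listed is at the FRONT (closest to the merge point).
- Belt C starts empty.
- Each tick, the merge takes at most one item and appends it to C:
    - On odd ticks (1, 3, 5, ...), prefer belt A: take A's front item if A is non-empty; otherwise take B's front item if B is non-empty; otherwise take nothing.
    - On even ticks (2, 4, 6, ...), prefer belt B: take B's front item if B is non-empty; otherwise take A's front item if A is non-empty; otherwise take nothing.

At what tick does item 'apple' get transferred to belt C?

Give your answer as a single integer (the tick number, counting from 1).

Tick 1: prefer A, take apple from A; A=[gear] B=[valve,node,shaft,hook,wedge] C=[apple]

Answer: 1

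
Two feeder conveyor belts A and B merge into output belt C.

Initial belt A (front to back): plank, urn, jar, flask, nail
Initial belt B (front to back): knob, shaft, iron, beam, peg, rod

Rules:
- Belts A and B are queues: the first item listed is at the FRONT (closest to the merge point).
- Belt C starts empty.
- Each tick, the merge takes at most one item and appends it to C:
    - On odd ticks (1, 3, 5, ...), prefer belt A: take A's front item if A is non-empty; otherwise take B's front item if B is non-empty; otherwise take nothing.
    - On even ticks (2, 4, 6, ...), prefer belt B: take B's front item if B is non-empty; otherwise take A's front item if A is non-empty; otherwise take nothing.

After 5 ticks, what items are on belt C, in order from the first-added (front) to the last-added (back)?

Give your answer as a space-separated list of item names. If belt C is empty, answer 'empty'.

Answer: plank knob urn shaft jar

Derivation:
Tick 1: prefer A, take plank from A; A=[urn,jar,flask,nail] B=[knob,shaft,iron,beam,peg,rod] C=[plank]
Tick 2: prefer B, take knob from B; A=[urn,jar,flask,nail] B=[shaft,iron,beam,peg,rod] C=[plank,knob]
Tick 3: prefer A, take urn from A; A=[jar,flask,nail] B=[shaft,iron,beam,peg,rod] C=[plank,knob,urn]
Tick 4: prefer B, take shaft from B; A=[jar,flask,nail] B=[iron,beam,peg,rod] C=[plank,knob,urn,shaft]
Tick 5: prefer A, take jar from A; A=[flask,nail] B=[iron,beam,peg,rod] C=[plank,knob,urn,shaft,jar]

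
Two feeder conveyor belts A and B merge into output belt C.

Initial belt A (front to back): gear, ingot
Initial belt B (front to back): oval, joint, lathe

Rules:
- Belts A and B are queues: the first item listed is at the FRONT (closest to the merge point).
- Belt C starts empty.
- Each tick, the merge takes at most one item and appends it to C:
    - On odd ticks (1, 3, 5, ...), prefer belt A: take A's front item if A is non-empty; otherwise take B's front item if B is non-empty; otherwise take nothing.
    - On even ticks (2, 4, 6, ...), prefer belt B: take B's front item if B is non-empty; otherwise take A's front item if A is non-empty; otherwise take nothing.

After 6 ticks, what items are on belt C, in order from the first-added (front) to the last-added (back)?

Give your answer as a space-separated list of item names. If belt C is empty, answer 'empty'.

Tick 1: prefer A, take gear from A; A=[ingot] B=[oval,joint,lathe] C=[gear]
Tick 2: prefer B, take oval from B; A=[ingot] B=[joint,lathe] C=[gear,oval]
Tick 3: prefer A, take ingot from A; A=[-] B=[joint,lathe] C=[gear,oval,ingot]
Tick 4: prefer B, take joint from B; A=[-] B=[lathe] C=[gear,oval,ingot,joint]
Tick 5: prefer A, take lathe from B; A=[-] B=[-] C=[gear,oval,ingot,joint,lathe]
Tick 6: prefer B, both empty, nothing taken; A=[-] B=[-] C=[gear,oval,ingot,joint,lathe]

Answer: gear oval ingot joint lathe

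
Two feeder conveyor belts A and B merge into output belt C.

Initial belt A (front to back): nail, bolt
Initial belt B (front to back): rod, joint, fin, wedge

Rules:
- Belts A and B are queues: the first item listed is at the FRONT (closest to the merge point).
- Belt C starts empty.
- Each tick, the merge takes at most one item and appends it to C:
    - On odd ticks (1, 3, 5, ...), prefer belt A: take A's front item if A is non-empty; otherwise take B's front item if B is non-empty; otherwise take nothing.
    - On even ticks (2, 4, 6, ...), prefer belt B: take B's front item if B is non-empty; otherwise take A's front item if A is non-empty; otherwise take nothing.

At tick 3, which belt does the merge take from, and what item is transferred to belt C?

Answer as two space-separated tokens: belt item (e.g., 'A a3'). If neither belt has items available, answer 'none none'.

Tick 1: prefer A, take nail from A; A=[bolt] B=[rod,joint,fin,wedge] C=[nail]
Tick 2: prefer B, take rod from B; A=[bolt] B=[joint,fin,wedge] C=[nail,rod]
Tick 3: prefer A, take bolt from A; A=[-] B=[joint,fin,wedge] C=[nail,rod,bolt]

Answer: A bolt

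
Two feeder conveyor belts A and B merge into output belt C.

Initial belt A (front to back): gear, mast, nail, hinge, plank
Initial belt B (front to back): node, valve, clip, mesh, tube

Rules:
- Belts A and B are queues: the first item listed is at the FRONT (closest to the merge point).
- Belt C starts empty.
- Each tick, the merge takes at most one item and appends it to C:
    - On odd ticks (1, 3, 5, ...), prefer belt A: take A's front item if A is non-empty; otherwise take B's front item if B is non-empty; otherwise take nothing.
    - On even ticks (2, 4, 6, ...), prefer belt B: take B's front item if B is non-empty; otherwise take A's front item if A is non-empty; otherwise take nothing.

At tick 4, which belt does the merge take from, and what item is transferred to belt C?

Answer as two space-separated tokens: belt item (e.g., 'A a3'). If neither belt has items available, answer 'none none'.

Tick 1: prefer A, take gear from A; A=[mast,nail,hinge,plank] B=[node,valve,clip,mesh,tube] C=[gear]
Tick 2: prefer B, take node from B; A=[mast,nail,hinge,plank] B=[valve,clip,mesh,tube] C=[gear,node]
Tick 3: prefer A, take mast from A; A=[nail,hinge,plank] B=[valve,clip,mesh,tube] C=[gear,node,mast]
Tick 4: prefer B, take valve from B; A=[nail,hinge,plank] B=[clip,mesh,tube] C=[gear,node,mast,valve]

Answer: B valve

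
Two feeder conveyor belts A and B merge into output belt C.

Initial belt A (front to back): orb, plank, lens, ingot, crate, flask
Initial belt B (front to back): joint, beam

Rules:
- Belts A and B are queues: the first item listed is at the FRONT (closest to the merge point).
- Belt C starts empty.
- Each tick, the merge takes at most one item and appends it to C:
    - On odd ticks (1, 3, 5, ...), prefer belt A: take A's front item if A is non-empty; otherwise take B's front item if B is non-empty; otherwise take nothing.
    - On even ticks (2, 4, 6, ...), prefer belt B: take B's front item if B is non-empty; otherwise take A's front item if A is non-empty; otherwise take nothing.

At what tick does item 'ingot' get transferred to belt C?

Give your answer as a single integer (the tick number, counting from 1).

Tick 1: prefer A, take orb from A; A=[plank,lens,ingot,crate,flask] B=[joint,beam] C=[orb]
Tick 2: prefer B, take joint from B; A=[plank,lens,ingot,crate,flask] B=[beam] C=[orb,joint]
Tick 3: prefer A, take plank from A; A=[lens,ingot,crate,flask] B=[beam] C=[orb,joint,plank]
Tick 4: prefer B, take beam from B; A=[lens,ingot,crate,flask] B=[-] C=[orb,joint,plank,beam]
Tick 5: prefer A, take lens from A; A=[ingot,crate,flask] B=[-] C=[orb,joint,plank,beam,lens]
Tick 6: prefer B, take ingot from A; A=[crate,flask] B=[-] C=[orb,joint,plank,beam,lens,ingot]

Answer: 6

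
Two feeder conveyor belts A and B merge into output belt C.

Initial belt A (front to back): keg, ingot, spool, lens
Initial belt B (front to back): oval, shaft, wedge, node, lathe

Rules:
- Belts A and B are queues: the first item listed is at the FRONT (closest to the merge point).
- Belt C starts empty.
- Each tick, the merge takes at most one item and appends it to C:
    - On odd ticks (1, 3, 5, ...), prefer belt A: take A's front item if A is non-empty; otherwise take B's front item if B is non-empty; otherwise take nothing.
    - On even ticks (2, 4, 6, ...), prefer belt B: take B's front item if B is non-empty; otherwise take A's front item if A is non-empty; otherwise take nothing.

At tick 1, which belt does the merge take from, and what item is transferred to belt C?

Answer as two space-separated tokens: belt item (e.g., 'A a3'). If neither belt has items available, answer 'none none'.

Tick 1: prefer A, take keg from A; A=[ingot,spool,lens] B=[oval,shaft,wedge,node,lathe] C=[keg]

Answer: A keg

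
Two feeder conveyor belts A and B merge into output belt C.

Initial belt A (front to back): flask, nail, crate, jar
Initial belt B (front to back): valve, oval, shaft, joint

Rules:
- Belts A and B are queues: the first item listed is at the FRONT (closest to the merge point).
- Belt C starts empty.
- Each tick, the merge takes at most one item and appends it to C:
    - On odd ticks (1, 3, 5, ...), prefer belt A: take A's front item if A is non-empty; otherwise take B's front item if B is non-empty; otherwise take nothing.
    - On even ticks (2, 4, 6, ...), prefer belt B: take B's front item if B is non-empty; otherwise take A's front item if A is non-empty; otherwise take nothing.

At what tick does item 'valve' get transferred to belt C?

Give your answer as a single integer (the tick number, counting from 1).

Answer: 2

Derivation:
Tick 1: prefer A, take flask from A; A=[nail,crate,jar] B=[valve,oval,shaft,joint] C=[flask]
Tick 2: prefer B, take valve from B; A=[nail,crate,jar] B=[oval,shaft,joint] C=[flask,valve]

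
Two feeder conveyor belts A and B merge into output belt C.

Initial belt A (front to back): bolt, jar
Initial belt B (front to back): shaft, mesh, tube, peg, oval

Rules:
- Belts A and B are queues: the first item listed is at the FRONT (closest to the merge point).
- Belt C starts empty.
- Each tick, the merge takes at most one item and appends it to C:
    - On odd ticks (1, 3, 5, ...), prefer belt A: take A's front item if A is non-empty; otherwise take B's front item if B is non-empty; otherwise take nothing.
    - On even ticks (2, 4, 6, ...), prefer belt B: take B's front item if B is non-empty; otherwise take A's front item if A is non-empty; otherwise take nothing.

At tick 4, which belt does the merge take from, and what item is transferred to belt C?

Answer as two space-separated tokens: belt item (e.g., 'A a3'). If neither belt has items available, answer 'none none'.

Tick 1: prefer A, take bolt from A; A=[jar] B=[shaft,mesh,tube,peg,oval] C=[bolt]
Tick 2: prefer B, take shaft from B; A=[jar] B=[mesh,tube,peg,oval] C=[bolt,shaft]
Tick 3: prefer A, take jar from A; A=[-] B=[mesh,tube,peg,oval] C=[bolt,shaft,jar]
Tick 4: prefer B, take mesh from B; A=[-] B=[tube,peg,oval] C=[bolt,shaft,jar,mesh]

Answer: B mesh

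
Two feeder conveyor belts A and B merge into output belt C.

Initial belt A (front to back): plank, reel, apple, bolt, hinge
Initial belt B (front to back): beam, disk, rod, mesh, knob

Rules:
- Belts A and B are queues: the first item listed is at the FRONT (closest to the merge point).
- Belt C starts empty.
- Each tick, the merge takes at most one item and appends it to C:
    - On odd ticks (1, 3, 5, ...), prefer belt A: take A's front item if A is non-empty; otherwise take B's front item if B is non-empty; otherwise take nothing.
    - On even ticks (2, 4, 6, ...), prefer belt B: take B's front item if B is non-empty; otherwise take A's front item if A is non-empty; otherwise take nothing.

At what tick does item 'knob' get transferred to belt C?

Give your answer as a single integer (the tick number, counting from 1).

Tick 1: prefer A, take plank from A; A=[reel,apple,bolt,hinge] B=[beam,disk,rod,mesh,knob] C=[plank]
Tick 2: prefer B, take beam from B; A=[reel,apple,bolt,hinge] B=[disk,rod,mesh,knob] C=[plank,beam]
Tick 3: prefer A, take reel from A; A=[apple,bolt,hinge] B=[disk,rod,mesh,knob] C=[plank,beam,reel]
Tick 4: prefer B, take disk from B; A=[apple,bolt,hinge] B=[rod,mesh,knob] C=[plank,beam,reel,disk]
Tick 5: prefer A, take apple from A; A=[bolt,hinge] B=[rod,mesh,knob] C=[plank,beam,reel,disk,apple]
Tick 6: prefer B, take rod from B; A=[bolt,hinge] B=[mesh,knob] C=[plank,beam,reel,disk,apple,rod]
Tick 7: prefer A, take bolt from A; A=[hinge] B=[mesh,knob] C=[plank,beam,reel,disk,apple,rod,bolt]
Tick 8: prefer B, take mesh from B; A=[hinge] B=[knob] C=[plank,beam,reel,disk,apple,rod,bolt,mesh]
Tick 9: prefer A, take hinge from A; A=[-] B=[knob] C=[plank,beam,reel,disk,apple,rod,bolt,mesh,hinge]
Tick 10: prefer B, take knob from B; A=[-] B=[-] C=[plank,beam,reel,disk,apple,rod,bolt,mesh,hinge,knob]

Answer: 10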